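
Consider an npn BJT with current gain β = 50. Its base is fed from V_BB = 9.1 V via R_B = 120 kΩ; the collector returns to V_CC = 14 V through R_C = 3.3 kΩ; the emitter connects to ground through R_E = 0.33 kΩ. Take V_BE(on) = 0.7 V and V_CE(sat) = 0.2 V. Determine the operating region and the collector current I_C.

active; I_C ≈ 3.1 mA

Assume active. Base-emitter loop: I_B = (V_BB − V_BE)/(R_B + (β+1)R_E) = (9.1 − 0.7)/(120 + 51×0.33) = 0.0614 mA.
I_C = β·I_B = 50×0.0614 = 3.07 mA.
V_CE = V_CC − I_C·R_C − I_E·R_E = 14 − 3.07×3.3 − 3.13×0.33 = 2.84 V > V_CE(sat), so the active-region assumption holds.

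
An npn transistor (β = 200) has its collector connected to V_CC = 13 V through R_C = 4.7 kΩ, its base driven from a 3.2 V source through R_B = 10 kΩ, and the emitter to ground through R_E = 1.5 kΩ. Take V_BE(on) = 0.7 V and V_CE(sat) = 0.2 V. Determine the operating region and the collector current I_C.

active; I_C ≈ 1.6 mA

Assume active. Base-emitter loop: I_B = (V_BB − V_BE)/(R_B + (β+1)R_E) = (3.2 − 0.7)/(10 + 201×1.5) = 0.00803 mA.
I_C = β·I_B = 200×0.00803 = 1.61 mA.
V_CE = V_CC − I_C·R_C − I_E·R_E = 13 − 1.61×4.7 − 1.61×1.5 = 3.04 V > V_CE(sat), so the active-region assumption holds.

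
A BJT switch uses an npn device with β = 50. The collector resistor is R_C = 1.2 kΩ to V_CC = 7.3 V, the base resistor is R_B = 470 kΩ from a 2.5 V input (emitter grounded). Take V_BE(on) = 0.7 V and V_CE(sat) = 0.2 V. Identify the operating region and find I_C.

active; I_C ≈ 0.19 mA

Assume active. Base-emitter loop: I_B = (V_BB − V_BE)/R_B = (2.5 − 0.7)/470 = 0.00383 mA.
I_C = β·I_B = 50×0.00383 = 0.191 mA.
V_CE = V_CC − I_C·R_C = 7.3 − 0.191×1.2 = 7.07 V > V_CE(sat), so the active-region assumption holds.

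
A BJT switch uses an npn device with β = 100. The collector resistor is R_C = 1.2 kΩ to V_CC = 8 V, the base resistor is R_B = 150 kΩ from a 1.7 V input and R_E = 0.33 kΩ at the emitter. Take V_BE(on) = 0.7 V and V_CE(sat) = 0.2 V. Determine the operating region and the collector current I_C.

active; I_C ≈ 0.55 mA

Assume active. Base-emitter loop: I_B = (V_BB − V_BE)/(R_B + (β+1)R_E) = (1.7 − 0.7)/(150 + 101×0.33) = 0.00545 mA.
I_C = β·I_B = 100×0.00545 = 0.545 mA.
V_CE = V_CC − I_C·R_C − I_E·R_E = 8 − 0.545×1.2 − 0.551×0.33 = 7.16 V > V_CE(sat), so the active-region assumption holds.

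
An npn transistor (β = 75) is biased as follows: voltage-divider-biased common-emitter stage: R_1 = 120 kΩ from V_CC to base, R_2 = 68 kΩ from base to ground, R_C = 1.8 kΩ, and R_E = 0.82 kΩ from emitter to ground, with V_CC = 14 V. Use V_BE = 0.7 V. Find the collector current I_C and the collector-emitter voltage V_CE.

Thevenize the base divider: V_Th = V_CC·R_2/(R_1+R_2) = 14×68/188 = 5.06 V, R_Th = R_1‖R_2 = 43.4 kΩ.
Base-emitter loop: V_Th = I_B·R_Th + V_BE + (β+1)I_B·R_E, so I_B = (5.06 − 0.7) / (43.4 + 76×0.82) = 0.0413 mA.
I_C = β·I_B = 75×0.0413 = 3.1 mA, and I_E = (β+1)I_B = 3.14 mA.
V_CE = V_CC − I_C·R_C − I_E·R_E = 14 − 3.1×1.8 − 3.14×0.82 = 5.86 V.
V_CE = 5.86 V > 0.2 V confirms active-region operation.

I_C ≈ 3.1 mA, V_CE ≈ 5.9 V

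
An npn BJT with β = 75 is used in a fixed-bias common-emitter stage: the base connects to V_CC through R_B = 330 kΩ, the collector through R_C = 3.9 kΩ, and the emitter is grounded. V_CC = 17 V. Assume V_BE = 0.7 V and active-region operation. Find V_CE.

V_CE ≈ 2.6 V

Base loop: V_CC = I_B·R_B + V_BE, so I_B = (17 − 0.7)/330 kΩ = 0.0494 mA.
In the active region I_C = β·I_B = 75 × 0.0494 = 3.7 mA.
Collector loop: V_CE = V_CC − I_C·R_C = 17 − 3.7×3.9 = 2.55 V.
Since V_CE = 2.55 V > V_CE(sat) ≈ 0.2 V, the transistor is in the active region as assumed.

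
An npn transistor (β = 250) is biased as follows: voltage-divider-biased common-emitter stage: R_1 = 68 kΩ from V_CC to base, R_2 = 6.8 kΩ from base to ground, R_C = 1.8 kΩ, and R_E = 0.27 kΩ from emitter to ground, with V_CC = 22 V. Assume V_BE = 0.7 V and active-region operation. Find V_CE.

V_CE ≈ 13 V

Thevenize the base divider: V_Th = V_CC·R_2/(R_1+R_2) = 22×6.8/74.8 = 2 V, R_Th = R_1‖R_2 = 6.18 kΩ.
Base-emitter loop: V_Th = I_B·R_Th + V_BE + (β+1)I_B·R_E, so I_B = (2 − 0.7) / (6.18 + 251×0.27) = 0.0176 mA.
I_C = β·I_B = 250×0.0176 = 4.39 mA, and I_E = (β+1)I_B = 4.41 mA.
V_CE = V_CC − I_C·R_C − I_E·R_E = 22 − 4.39×1.8 − 4.41×0.27 = 12.9 V.
V_CE = 12.9 V > 0.2 V confirms active-region operation.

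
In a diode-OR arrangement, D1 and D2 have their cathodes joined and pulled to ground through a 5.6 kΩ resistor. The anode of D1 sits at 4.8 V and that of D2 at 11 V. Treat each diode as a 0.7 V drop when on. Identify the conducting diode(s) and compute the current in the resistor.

Only D2 conducts; I_R ≈ 1.8 mA

Assume both conduct. Then node N would need to be at both 4.8−0.7 = 4.1 V and 11−0.7 = 10.3 V, which is impossible.
Assume only D2 conducts: V_N = 11 − 0.7 = 10.3 V, so I_R = 10.3/5.6 = 1.84 mA.
Check D1: its anode-to-cathode voltage is 4.8 − 10.3 = -5.5 V < 0.7 V, so it is off. The assumption is consistent.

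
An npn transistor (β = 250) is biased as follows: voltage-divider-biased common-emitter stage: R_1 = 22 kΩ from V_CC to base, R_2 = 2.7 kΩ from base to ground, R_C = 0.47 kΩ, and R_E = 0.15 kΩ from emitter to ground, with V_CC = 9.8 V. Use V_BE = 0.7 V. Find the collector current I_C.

I_C ≈ 2.3 mA

Thevenize the base divider: V_Th = V_CC·R_2/(R_1+R_2) = 9.8×2.7/24.7 = 1.07 V, R_Th = R_1‖R_2 = 2.4 kΩ.
Base-emitter loop: V_Th = I_B·R_Th + V_BE + (β+1)I_B·R_E, so I_B = (1.07 − 0.7) / (2.4 + 251×0.15) = 0.00927 mA.
I_C = β·I_B = 250×0.00927 = 2.32 mA, and I_E = (β+1)I_B = 2.33 mA.
V_CE = V_CC − I_C·R_C − I_E·R_E = 9.8 − 2.32×0.47 − 2.33×0.15 = 8.36 V.
V_CE = 8.36 V > 0.2 V confirms active-region operation.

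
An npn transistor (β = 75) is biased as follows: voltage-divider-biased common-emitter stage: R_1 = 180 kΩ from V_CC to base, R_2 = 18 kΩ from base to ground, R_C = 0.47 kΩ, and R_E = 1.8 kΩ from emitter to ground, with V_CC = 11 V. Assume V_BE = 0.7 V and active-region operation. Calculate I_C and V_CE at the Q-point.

I_C ≈ 0.15 mA, V_CE ≈ 11 V

Thevenize the base divider: V_Th = V_CC·R_2/(R_1+R_2) = 11×18/198 = 1 V, R_Th = R_1‖R_2 = 16.4 kΩ.
Base-emitter loop: V_Th = I_B·R_Th + V_BE + (β+1)I_B·R_E, so I_B = (1 − 0.7) / (16.4 + 76×1.8) = 0.00196 mA.
I_C = β·I_B = 75×0.00196 = 0.147 mA, and I_E = (β+1)I_B = 0.149 mA.
V_CE = V_CC − I_C·R_C − I_E·R_E = 11 − 0.147×0.47 − 0.149×1.8 = 10.7 V.
V_CE = 10.7 V > 0.2 V confirms active-region operation.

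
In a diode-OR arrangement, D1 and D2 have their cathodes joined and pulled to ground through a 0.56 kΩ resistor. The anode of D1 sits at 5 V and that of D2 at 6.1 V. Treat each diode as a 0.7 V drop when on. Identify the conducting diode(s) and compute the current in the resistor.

Only D2 conducts; I_R ≈ 9.6 mA

Assume both conduct. Then node N would need to be at both 5−0.7 = 4.3 V and 6.1−0.7 = 5.4 V, which is impossible.
Assume only D2 conducts: V_N = 6.1 − 0.7 = 5.4 V, so I_R = 5.4/0.56 = 9.64 mA.
Check D1: its anode-to-cathode voltage is 5 − 5.4 = -0.4 V < 0.7 V, so it is off. The assumption is consistent.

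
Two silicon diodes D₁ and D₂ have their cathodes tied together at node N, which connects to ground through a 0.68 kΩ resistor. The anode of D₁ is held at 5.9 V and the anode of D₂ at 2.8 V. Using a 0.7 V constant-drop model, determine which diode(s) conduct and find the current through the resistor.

Only D₁ conducts; I_R ≈ 7.6 mA

Assume both conduct. Then node N would need to be at both 5.9−0.7 = 5.2 V and 2.8−0.7 = 2.1 V, which is impossible.
Assume only D₁ conducts: V_N = 5.9 − 0.7 = 5.2 V, so I_R = 5.2/0.68 = 7.65 mA.
Check D₂: its anode-to-cathode voltage is 2.8 − 5.2 = -2.4 V < 0.7 V, so it is off. The assumption is consistent.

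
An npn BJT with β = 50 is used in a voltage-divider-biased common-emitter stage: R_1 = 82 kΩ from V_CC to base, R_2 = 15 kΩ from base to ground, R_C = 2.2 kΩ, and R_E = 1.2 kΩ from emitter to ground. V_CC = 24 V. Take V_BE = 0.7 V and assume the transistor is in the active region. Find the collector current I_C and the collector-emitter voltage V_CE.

I_C ≈ 2 mA, V_CE ≈ 17 V

Thevenize the base divider: V_Th = V_CC·R_2/(R_1+R_2) = 24×15/97 = 3.71 V, R_Th = R_1‖R_2 = 12.7 kΩ.
Base-emitter loop: V_Th = I_B·R_Th + V_BE + (β+1)I_B·R_E, so I_B = (3.71 − 0.7) / (12.7 + 51×1.2) = 0.0408 mA.
I_C = β·I_B = 50×0.0408 = 2.04 mA, and I_E = (β+1)I_B = 2.08 mA.
V_CE = V_CC − I_C·R_C − I_E·R_E = 24 − 2.04×2.2 − 2.08×1.2 = 17 V.
V_CE = 17 V > 0.2 V confirms active-region operation.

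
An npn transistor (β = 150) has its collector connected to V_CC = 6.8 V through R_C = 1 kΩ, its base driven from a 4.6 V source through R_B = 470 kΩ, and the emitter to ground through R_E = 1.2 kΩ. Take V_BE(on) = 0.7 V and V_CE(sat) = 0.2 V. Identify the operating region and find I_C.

Assume active. Base-emitter loop: I_B = (V_BB − V_BE)/(R_B + (β+1)R_E) = (4.6 − 0.7)/(470 + 151×1.2) = 0.00599 mA.
I_C = β·I_B = 150×0.00599 = 0.898 mA.
V_CE = V_CC − I_C·R_C − I_E·R_E = 6.8 − 0.898×1 − 0.904×1.2 = 4.82 V > V_CE(sat), so the active-region assumption holds.

active; I_C ≈ 0.9 mA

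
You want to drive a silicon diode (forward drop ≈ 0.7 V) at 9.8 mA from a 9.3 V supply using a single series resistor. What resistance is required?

R ≈ 0.88 kΩ

The resistor drops V_S − V_D = 9.3 − 0.7 = 8.6 V at 9.8 mA.
R = 8.6 V / 9.8 mA = 0.878 kΩ.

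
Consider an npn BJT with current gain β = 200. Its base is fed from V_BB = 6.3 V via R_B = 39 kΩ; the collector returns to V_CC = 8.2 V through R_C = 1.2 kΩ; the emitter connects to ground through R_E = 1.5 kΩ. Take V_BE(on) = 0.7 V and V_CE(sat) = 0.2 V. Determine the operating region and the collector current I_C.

saturation; I_C ≈ 2.9 mA

Assume active: I_B = (6.3 − 0.7)/(39 + 201×1.5) = 0.0164 mA, I_C = β·I_B = 3.29 mA.
Then V_CE = 8.2 − 3.29×1.2 − 3.31×1.5 = -0.706 V < 0.2 V — the active assumption fails.
Re-solve with V_CE = 0.2 V. KCL at the emitter: V_E/R_E = (V_BB−0.7−V_E)/R_B + (V_CC−0.2−V_E)/R_C, giving V_E = 4.46 V.
I_C = (V_CC − 0.2 − V_E)/R_C = (8 − 4.46)/1.2 = 2.95 mA.
Check: I_B = (5.6 − 4.46)/39 = 0.0291 mA, and β·I_B = 5.83 mA > I_C, confirming saturation.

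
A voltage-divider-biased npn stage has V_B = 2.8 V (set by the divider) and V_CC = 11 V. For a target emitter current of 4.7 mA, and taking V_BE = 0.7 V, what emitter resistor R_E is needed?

V_E = V_B − V_BE = 2.8 − 0.7 = 2.1 V.
R_E = V_E / I_E = 2.1 / 4.7 = 0.447 kΩ.

R_E ≈ 0.45 kΩ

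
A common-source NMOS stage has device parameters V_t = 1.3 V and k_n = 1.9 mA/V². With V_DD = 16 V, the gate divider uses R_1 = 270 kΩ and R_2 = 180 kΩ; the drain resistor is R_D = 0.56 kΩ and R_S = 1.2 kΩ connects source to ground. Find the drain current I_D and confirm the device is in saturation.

V_G = V_DD·R_2/(R_1+R_2) = 16×180/450 = 6.4 V.
Assume saturation: I_D = (k_n/2)(V_GS − V_t)² with V_GS = V_G − I_D·R_S = 6.4 − 1.2·I_D.
Substituting gives 1.37·I_D² − 12.6·I_D + 24.7 = 0, with roots I_D = 2.82 or 6.42 mA.
The root I_D = 6.42 mA gives V_GS = -1.3 V ≤ V_t, so take I_D = 2.82 mA.
Then V_GS = 3.02 V and V_DS = V_DD − I_D(R_D+R_S) = 16 − 2.82×1.76 = 11 V.
Saturation requires V_DS ≥ V_GS − V_t = 1.72 V; 11 ≥ 1.72 ✓.

I_D ≈ 2.8 mA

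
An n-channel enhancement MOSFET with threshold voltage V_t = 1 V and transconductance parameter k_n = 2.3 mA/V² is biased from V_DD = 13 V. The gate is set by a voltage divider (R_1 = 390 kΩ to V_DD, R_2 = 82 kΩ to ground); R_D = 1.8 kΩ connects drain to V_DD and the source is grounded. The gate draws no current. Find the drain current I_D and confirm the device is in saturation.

I_D ≈ 1.8 mA

V_G = V_DD·R_2/(R_1+R_2) = 13×82/472 = 2.26 V. With the source grounded, V_GS = V_G = 2.26 V.
Assume saturation: I_D = (k_n/2)(V_GS − V_t)² = (2.3/2)×(2.26 − 1)² = 1.15×1.26² = 1.82 mA.
V_DS = V_DD − I_D·R_D = 13 − 1.82×1.8 = 9.72 V.
Saturation requires V_DS ≥ V_GS − V_t = 1.26 V; 9.72 ≥ 1.26 ✓.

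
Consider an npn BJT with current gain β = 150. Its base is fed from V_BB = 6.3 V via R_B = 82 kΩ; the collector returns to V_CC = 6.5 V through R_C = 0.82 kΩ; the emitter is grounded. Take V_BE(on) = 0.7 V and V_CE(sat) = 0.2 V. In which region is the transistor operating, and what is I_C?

Assume active: I_B = (6.3 − 0.7)/82 = 0.0683 mA, giving I_C = β·I_B = 10.2 mA.
But then V_CE = 6.5 − 10.2×0.82 = -1.9 V < V_CE(sat) = 0.2 V — impossible in the active region.
So the transistor is saturated. With V_CE = 0.2 V, I_C = (V_CC − 0.2)/R_C = 6.3/0.82 = 7.68 mA.
Check: β·I_B = 10.2 mA > I_C = 7.68 mA, confirming saturation.

saturation; I_C ≈ 7.7 mA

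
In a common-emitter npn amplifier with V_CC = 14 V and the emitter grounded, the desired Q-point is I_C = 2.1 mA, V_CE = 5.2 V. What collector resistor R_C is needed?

R_C ≈ 4.2 kΩ

Collector loop: V_CC = I_C·R_C + V_CE.
R_C = (V_CC − V_CE)/I_C = (14 − 5.2)/2.1 = 4.19 kΩ.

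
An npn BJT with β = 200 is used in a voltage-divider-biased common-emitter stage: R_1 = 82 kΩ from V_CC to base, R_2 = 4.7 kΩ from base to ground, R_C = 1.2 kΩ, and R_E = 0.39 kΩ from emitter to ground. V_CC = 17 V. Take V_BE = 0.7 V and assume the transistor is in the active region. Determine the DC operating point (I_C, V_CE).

I_C ≈ 0.53 mA, V_CE ≈ 16 V

Thevenize the base divider: V_Th = V_CC·R_2/(R_1+R_2) = 17×4.7/86.7 = 0.922 V, R_Th = R_1‖R_2 = 4.45 kΩ.
Base-emitter loop: V_Th = I_B·R_Th + V_BE + (β+1)I_B·R_E, so I_B = (0.922 − 0.7) / (4.45 + 201×0.39) = 0.00267 mA.
I_C = β·I_B = 200×0.00267 = 0.535 mA, and I_E = (β+1)I_B = 0.538 mA.
V_CE = V_CC − I_C·R_C − I_E·R_E = 17 − 0.535×1.2 − 0.538×0.39 = 16.1 V.
V_CE = 16.1 V > 0.2 V confirms active-region operation.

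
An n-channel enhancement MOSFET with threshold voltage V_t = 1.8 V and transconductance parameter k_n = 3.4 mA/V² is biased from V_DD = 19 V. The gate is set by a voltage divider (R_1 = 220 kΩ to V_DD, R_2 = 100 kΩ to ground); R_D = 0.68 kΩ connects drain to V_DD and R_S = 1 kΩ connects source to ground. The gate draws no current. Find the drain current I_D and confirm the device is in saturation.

I_D ≈ 2.8 mA

V_G = V_DD·R_2/(R_1+R_2) = 19×100/320 = 5.94 V.
Assume saturation: I_D = (k_n/2)(V_GS − V_t)² with V_GS = V_G − I_D·R_S = 5.94 − 1·I_D.
Substituting gives 1.7·I_D² − 15.1·I_D + 29.1 = 0, with roots I_D = 2.84 or 6.02 mA.
The root I_D = 6.02 mA gives V_GS = -0.0817 V ≤ V_t, so take I_D = 2.84 mA.
Then V_GS = 3.09 V and V_DS = V_DD − I_D(R_D+R_S) = 19 − 2.84×1.68 = 14.2 V.
Saturation requires V_DS ≥ V_GS − V_t = 1.29 V; 14.2 ≥ 1.29 ✓.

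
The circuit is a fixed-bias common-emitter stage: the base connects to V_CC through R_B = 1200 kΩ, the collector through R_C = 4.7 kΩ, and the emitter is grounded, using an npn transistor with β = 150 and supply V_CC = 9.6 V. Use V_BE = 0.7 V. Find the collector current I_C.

Base loop: V_CC = I_B·R_B + V_BE, so I_B = (9.6 − 0.7)/1200 kΩ = 0.00742 mA.
In the active region I_C = β·I_B = 150 × 0.00742 = 1.11 mA.
Collector loop: V_CE = V_CC − I_C·R_C = 9.6 − 1.11×4.7 = 4.37 V.
Since V_CE = 4.37 V > V_CE(sat) ≈ 0.2 V, the transistor is in the active region as assumed.

I_C ≈ 1.1 mA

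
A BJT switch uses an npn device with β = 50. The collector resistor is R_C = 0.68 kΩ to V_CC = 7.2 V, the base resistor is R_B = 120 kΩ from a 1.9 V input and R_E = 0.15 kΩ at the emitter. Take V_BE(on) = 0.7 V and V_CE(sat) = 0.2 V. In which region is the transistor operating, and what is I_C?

active; I_C ≈ 0.47 mA

Assume active. Base-emitter loop: I_B = (V_BB − V_BE)/(R_B + (β+1)R_E) = (1.9 − 0.7)/(120 + 51×0.15) = 0.0094 mA.
I_C = β·I_B = 50×0.0094 = 0.47 mA.
V_CE = V_CC − I_C·R_C − I_E·R_E = 7.2 − 0.47×0.68 − 0.479×0.15 = 6.81 V > V_CE(sat), so the active-region assumption holds.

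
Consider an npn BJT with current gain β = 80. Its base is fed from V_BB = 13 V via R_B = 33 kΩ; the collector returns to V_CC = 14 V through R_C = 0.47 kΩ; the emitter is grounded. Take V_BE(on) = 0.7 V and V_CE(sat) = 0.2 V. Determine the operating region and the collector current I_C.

Assume active: I_B = (13 − 0.7)/33 = 0.373 mA, giving I_C = β·I_B = 29.8 mA.
But then V_CE = 14 − 29.8×0.47 = -0.0145 V < V_CE(sat) = 0.2 V — impossible in the active region.
So the transistor is saturated. With V_CE = 0.2 V, I_C = (V_CC − 0.2)/R_C = 13.8/0.47 = 29.4 mA.
Check: β·I_B = 29.8 mA > I_C = 29.4 mA, confirming saturation.

saturation; I_C ≈ 29 mA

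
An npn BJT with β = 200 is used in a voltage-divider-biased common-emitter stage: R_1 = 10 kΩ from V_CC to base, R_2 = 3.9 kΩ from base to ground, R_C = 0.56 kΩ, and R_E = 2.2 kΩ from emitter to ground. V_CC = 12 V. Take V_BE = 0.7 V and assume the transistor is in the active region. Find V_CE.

Thevenize the base divider: V_Th = V_CC·R_2/(R_1+R_2) = 12×3.9/13.9 = 3.37 V, R_Th = R_1‖R_2 = 2.81 kΩ.
Base-emitter loop: V_Th = I_B·R_Th + V_BE + (β+1)I_B·R_E, so I_B = (3.37 − 0.7) / (2.81 + 201×2.2) = 0.00599 mA.
I_C = β·I_B = 200×0.00599 = 1.2 mA, and I_E = (β+1)I_B = 1.2 mA.
V_CE = V_CC − I_C·R_C − I_E·R_E = 12 − 1.2×0.56 − 1.2×2.2 = 8.68 V.
V_CE = 8.68 V > 0.2 V confirms active-region operation.

V_CE ≈ 8.7 V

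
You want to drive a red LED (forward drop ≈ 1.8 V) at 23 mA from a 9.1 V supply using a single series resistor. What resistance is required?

The resistor drops V_S − V_D = 9.1 − 1.8 = 7.3 V at 23 mA.
R = 7.3 V / 23 mA = 0.317 kΩ.

R ≈ 0.32 kΩ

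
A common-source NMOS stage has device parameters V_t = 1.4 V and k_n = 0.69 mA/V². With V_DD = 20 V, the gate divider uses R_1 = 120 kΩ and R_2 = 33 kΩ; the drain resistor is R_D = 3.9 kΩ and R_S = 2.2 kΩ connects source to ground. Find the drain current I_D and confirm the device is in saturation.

V_G = V_DD·R_2/(R_1+R_2) = 20×33/153 = 4.31 V.
Assume saturation: I_D = (k_n/2)(V_GS − V_t)² with V_GS = V_G − I_D·R_S = 4.31 − 2.2·I_D.
Substituting gives 1.67·I_D² − 5.42·I_D + 2.93 = 0, with roots I_D = 0.684 or 2.56 mA.
The root I_D = 2.56 mA gives V_GS = -1.33 V ≤ V_t, so take I_D = 0.684 mA.
Then V_GS = 2.81 V and V_DS = V_DD − I_D(R_D+R_S) = 20 − 0.684×6.1 = 15.8 V.
Saturation requires V_DS ≥ V_GS − V_t = 1.41 V; 15.8 ≥ 1.41 ✓.

I_D ≈ 0.68 mA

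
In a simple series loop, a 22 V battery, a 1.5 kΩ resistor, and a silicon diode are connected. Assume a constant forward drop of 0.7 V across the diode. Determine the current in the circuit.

I ≈ 14 mA

KVL around the loop: 22 = V_D + I·R = 0.7 + I × 1.5 kΩ.
So I = (22 − 0.7) / 1.5 kΩ = 21.3 / 1.5 = 14.2 mA.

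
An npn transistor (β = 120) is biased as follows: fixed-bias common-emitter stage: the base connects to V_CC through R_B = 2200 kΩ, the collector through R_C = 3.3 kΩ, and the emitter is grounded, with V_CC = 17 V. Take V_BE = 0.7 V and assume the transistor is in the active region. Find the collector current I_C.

Base loop: V_CC = I_B·R_B + V_BE, so I_B = (17 − 0.7)/2200 kΩ = 0.00741 mA.
In the active region I_C = β·I_B = 120 × 0.00741 = 0.889 mA.
Collector loop: V_CE = V_CC − I_C·R_C = 17 − 0.889×3.3 = 14.1 V.
Since V_CE = 14.1 V > V_CE(sat) ≈ 0.2 V, the transistor is in the active region as assumed.

I_C ≈ 0.89 mA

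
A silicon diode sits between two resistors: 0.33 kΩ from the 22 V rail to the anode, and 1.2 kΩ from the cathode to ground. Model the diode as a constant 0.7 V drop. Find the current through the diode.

The two resistors are in series with the diode, so KVL gives 22 = I·0.33 + 0.7 + I·1.2.
I = (22 − 0.7) / (0.33 + 1.2) kΩ = 21.3 / 1.53 = 13.9 mA.

I ≈ 14 mA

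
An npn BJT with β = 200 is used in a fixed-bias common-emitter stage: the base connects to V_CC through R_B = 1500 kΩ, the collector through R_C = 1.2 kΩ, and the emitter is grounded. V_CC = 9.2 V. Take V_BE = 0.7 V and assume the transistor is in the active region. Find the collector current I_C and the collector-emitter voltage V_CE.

I_C ≈ 1.1 mA, V_CE ≈ 7.8 V

Base loop: V_CC = I_B·R_B + V_BE, so I_B = (9.2 − 0.7)/1500 kΩ = 0.00567 mA.
In the active region I_C = β·I_B = 200 × 0.00567 = 1.13 mA.
Collector loop: V_CE = V_CC − I_C·R_C = 9.2 − 1.13×1.2 = 7.84 V.
Since V_CE = 7.84 V > V_CE(sat) ≈ 0.2 V, the transistor is in the active region as assumed.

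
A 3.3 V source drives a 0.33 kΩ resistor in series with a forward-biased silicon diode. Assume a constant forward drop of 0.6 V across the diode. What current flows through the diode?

KVL around the loop: 3.3 = V_D + I·R = 0.6 + I × 0.33 kΩ.
So I = (3.3 − 0.6) / 0.33 kΩ = 2.7 / 0.33 = 8.18 mA.

I ≈ 8.2 mA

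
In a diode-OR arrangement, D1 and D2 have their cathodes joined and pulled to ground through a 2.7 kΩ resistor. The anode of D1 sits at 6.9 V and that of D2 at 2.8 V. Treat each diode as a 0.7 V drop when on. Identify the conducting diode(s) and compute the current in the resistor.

Only D1 conducts; I_R ≈ 2.3 mA

Assume both conduct. Then node N would need to be at both 6.9−0.7 = 6.2 V and 2.8−0.7 = 2.1 V, which is impossible.
Assume only D1 conducts: V_N = 6.9 − 0.7 = 6.2 V, so I_R = 6.2/2.7 = 2.3 mA.
Check D2: its anode-to-cathode voltage is 2.8 − 6.2 = -3.4 V < 0.7 V, so it is off. The assumption is consistent.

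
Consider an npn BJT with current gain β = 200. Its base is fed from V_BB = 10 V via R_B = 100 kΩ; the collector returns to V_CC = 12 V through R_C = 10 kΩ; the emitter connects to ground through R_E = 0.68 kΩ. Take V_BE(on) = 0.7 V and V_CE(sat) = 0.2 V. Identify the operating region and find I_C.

saturation; I_C ≈ 1.1 mA

Assume active: I_B = (10 − 0.7)/(100 + 201×0.68) = 0.0393 mA, I_C = β·I_B = 7.86 mA.
Then V_CE = 12 − 7.86×10 − 7.9×0.68 = -72 V < 0.2 V — the active assumption fails.
Re-solve with V_CE = 0.2 V. KCL at the emitter: V_E/R_E = (V_BB−0.7−V_E)/R_B + (V_CC−0.2−V_E)/R_C, giving V_E = 0.805 V.
I_C = (V_CC − 0.2 − V_E)/R_C = (11.8 − 0.805)/10 = 1.1 mA.
Check: I_B = (9.3 − 0.805)/100 = 0.0849 mA, and β·I_B = 17 mA > I_C, confirming saturation.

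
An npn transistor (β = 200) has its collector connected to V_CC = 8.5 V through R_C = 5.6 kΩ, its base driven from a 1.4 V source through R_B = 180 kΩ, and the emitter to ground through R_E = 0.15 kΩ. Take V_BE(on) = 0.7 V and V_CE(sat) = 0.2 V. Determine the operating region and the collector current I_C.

active; I_C ≈ 0.67 mA

Assume active. Base-emitter loop: I_B = (V_BB − V_BE)/(R_B + (β+1)R_E) = (1.4 − 0.7)/(180 + 201×0.15) = 0.00333 mA.
I_C = β·I_B = 200×0.00333 = 0.666 mA.
V_CE = V_CC − I_C·R_C − I_E·R_E = 8.5 − 0.666×5.6 − 0.67×0.15 = 4.67 V > V_CE(sat), so the active-region assumption holds.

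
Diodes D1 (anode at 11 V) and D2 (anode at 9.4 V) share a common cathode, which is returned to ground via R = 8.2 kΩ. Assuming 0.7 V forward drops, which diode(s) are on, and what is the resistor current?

Assume both conduct. Then node N would need to be at both 11−0.7 = 10.3 V and 9.4−0.7 = 8.7 V, which is impossible.
Assume only D1 conducts: V_N = 11 − 0.7 = 10.3 V, so I_R = 10.3/8.2 = 1.26 mA.
Check D2: its anode-to-cathode voltage is 9.4 − 10.3 = -0.9 V < 0.7 V, so it is off. The assumption is consistent.

Only D1 conducts; I_R ≈ 1.3 mA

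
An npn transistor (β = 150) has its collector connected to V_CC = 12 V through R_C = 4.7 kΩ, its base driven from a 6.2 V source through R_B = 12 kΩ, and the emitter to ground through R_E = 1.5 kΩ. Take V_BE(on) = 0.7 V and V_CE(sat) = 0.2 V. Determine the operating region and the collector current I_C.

Assume active: I_B = (6.2 − 0.7)/(12 + 151×1.5) = 0.0231 mA, I_C = β·I_B = 3.46 mA.
Then V_CE = 12 − 3.46×4.7 − 3.48×1.5 = -9.48 V < 0.2 V — the active assumption fails.
Re-solve with V_CE = 0.2 V. KCL at the emitter: V_E/R_E = (V_BB−0.7−V_E)/R_B + (V_CC−0.2−V_E)/R_C, giving V_E = 3.08 V.
I_C = (V_CC − 0.2 − V_E)/R_C = (11.8 − 3.08)/4.7 = 1.85 mA.
Check: I_B = (5.5 − 3.08)/12 = 0.201 mA, and β·I_B = 30.2 mA > I_C, confirming saturation.

saturation; I_C ≈ 1.9 mA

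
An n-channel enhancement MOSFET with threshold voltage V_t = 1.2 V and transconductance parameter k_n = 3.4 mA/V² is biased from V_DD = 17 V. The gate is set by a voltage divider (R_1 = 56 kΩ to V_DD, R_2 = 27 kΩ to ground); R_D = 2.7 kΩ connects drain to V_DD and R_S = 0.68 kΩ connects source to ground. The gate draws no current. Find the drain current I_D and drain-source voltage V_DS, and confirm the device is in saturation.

I_D ≈ 4.1 mA, V_DS ≈ 3.2 V

V_G = V_DD·R_2/(R_1+R_2) = 17×27/83 = 5.53 V.
Assume saturation: I_D = (k_n/2)(V_GS − V_t)² with V_GS = V_G − I_D·R_S = 5.53 − 0.68·I_D.
Substituting gives 0.786·I_D² − 11·I_D + 31.9 = 0, with roots I_D = 4.09 or 9.92 mA.
The root I_D = 9.92 mA gives V_GS = -1.22 V ≤ V_t, so take I_D = 4.09 mA.
Then V_GS = 2.75 V and V_DS = V_DD − I_D(R_D+R_S) = 17 − 4.09×3.38 = 3.18 V.
Saturation requires V_DS ≥ V_GS − V_t = 1.55 V; 3.18 ≥ 1.55 ✓.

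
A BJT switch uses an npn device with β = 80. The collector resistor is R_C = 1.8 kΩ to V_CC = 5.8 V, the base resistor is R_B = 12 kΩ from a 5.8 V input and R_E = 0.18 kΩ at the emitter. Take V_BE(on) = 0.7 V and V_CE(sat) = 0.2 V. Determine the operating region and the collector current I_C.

Assume active: I_B = (5.8 − 0.7)/(12 + 81×0.18) = 0.192 mA, I_C = β·I_B = 15.3 mA.
Then V_CE = 5.8 − 15.3×1.8 − 15.5×0.18 = -24.6 V < 0.2 V — the active assumption fails.
Re-solve with V_CE = 0.2 V. KCL at the emitter: V_E/R_E = (V_BB−0.7−V_E)/R_B + (V_CC−0.2−V_E)/R_C, giving V_E = 0.571 V.
I_C = (V_CC − 0.2 − V_E)/R_C = (5.6 − 0.571)/1.8 = 2.79 mA.
Check: I_B = (5.1 − 0.571)/12 = 0.377 mA, and β·I_B = 30.2 mA > I_C, confirming saturation.

saturation; I_C ≈ 2.8 mA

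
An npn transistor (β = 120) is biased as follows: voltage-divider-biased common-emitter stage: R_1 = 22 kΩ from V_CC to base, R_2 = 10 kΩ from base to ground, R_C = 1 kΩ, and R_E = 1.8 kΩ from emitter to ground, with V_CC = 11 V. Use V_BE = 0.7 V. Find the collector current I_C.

Thevenize the base divider: V_Th = V_CC·R_2/(R_1+R_2) = 11×10/32 = 3.44 V, R_Th = R_1‖R_2 = 6.88 kΩ.
Base-emitter loop: V_Th = I_B·R_Th + V_BE + (β+1)I_B·R_E, so I_B = (3.44 − 0.7) / (6.88 + 121×1.8) = 0.0122 mA.
I_C = β·I_B = 120×0.0122 = 1.46 mA, and I_E = (β+1)I_B = 1.47 mA.
V_CE = V_CC − I_C·R_C − I_E·R_E = 11 − 1.46×1 − 1.47×1.8 = 6.88 V.
V_CE = 6.88 V > 0.2 V confirms active-region operation.

I_C ≈ 1.5 mA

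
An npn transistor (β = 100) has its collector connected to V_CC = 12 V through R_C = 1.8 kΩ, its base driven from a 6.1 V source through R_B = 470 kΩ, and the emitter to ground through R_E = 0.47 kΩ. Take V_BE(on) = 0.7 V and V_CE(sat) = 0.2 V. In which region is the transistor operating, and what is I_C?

active; I_C ≈ 1 mA

Assume active. Base-emitter loop: I_B = (V_BB − V_BE)/(R_B + (β+1)R_E) = (6.1 − 0.7)/(470 + 101×0.47) = 0.0104 mA.
I_C = β·I_B = 100×0.0104 = 1.04 mA.
V_CE = V_CC − I_C·R_C − I_E·R_E = 12 − 1.04×1.8 − 1.05×0.47 = 9.63 V > V_CE(sat), so the active-region assumption holds.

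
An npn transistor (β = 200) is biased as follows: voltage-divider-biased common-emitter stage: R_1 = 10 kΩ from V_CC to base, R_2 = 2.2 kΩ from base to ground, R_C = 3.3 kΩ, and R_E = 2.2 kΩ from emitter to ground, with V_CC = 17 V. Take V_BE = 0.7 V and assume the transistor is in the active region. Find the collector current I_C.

Thevenize the base divider: V_Th = V_CC·R_2/(R_1+R_2) = 17×2.2/12.2 = 3.07 V, R_Th = R_1‖R_2 = 1.8 kΩ.
Base-emitter loop: V_Th = I_B·R_Th + V_BE + (β+1)I_B·R_E, so I_B = (3.07 − 0.7) / (1.8 + 201×2.2) = 0.00533 mA.
I_C = β·I_B = 200×0.00533 = 1.07 mA, and I_E = (β+1)I_B = 1.07 mA.
V_CE = V_CC − I_C·R_C − I_E·R_E = 17 − 1.07×3.3 − 1.07×2.2 = 11.1 V.
V_CE = 11.1 V > 0.2 V confirms active-region operation.

I_C ≈ 1.1 mA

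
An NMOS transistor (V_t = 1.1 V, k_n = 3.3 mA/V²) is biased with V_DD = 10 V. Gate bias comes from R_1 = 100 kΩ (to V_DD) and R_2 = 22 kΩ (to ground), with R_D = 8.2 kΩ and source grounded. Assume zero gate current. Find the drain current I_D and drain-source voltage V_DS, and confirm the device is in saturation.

V_G = V_DD·R_2/(R_1+R_2) = 10×22/122 = 1.8 V. With the source grounded, V_GS = V_G = 1.8 V.
Assume saturation: I_D = (k_n/2)(V_GS − V_t)² = (3.3/2)×(1.8 − 1.1)² = 1.65×0.703² = 0.816 mA.
V_DS = V_DD − I_D·R_D = 10 − 0.816×8.2 = 3.31 V.
Saturation requires V_DS ≥ V_GS − V_t = 0.703 V; 3.31 ≥ 0.703 ✓.

I_D ≈ 0.82 mA, V_DS ≈ 3.3 V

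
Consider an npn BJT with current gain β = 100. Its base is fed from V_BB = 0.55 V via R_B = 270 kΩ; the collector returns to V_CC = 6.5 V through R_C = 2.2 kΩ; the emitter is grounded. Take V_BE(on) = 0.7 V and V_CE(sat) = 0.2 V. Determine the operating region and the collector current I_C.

cutoff; I_C ≈ 0

V_BB = 0.55 V ≤ V_BE(on) = 0.7 V, so the base-emitter junction is not forward biased.
The transistor is in cutoff: I_B = I_C = 0.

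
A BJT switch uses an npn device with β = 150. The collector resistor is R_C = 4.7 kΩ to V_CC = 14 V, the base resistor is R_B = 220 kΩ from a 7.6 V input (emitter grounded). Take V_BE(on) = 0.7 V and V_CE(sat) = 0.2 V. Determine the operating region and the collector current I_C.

saturation; I_C ≈ 2.9 mA

Assume active: I_B = (7.6 − 0.7)/220 = 0.0314 mA, giving I_C = β·I_B = 4.7 mA.
But then V_CE = 14 − 4.7×4.7 = -8.11 V < V_CE(sat) = 0.2 V — impossible in the active region.
So the transistor is saturated. With V_CE = 0.2 V, I_C = (V_CC − 0.2)/R_C = 13.8/4.7 = 2.94 mA.
Check: β·I_B = 4.7 mA > I_C = 2.94 mA, confirming saturation.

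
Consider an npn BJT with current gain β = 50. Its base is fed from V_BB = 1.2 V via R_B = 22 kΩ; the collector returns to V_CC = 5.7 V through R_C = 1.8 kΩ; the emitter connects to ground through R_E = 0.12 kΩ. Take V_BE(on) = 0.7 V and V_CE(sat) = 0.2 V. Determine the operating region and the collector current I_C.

active; I_C ≈ 0.89 mA

Assume active. Base-emitter loop: I_B = (V_BB − V_BE)/(R_B + (β+1)R_E) = (1.2 − 0.7)/(22 + 51×0.12) = 0.0178 mA.
I_C = β·I_B = 50×0.0178 = 0.889 mA.
V_CE = V_CC − I_C·R_C − I_E·R_E = 5.7 − 0.889×1.8 − 0.907×0.12 = 3.99 V > V_CE(sat), so the active-region assumption holds.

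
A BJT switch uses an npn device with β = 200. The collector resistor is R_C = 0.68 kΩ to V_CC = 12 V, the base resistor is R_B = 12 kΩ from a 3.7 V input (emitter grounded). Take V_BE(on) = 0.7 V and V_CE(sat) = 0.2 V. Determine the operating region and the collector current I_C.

saturation; I_C ≈ 17 mA

Assume active: I_B = (3.7 − 0.7)/12 = 0.25 mA, giving I_C = β·I_B = 50 mA.
But then V_CE = 12 − 50×0.68 = -22 V < V_CE(sat) = 0.2 V — impossible in the active region.
So the transistor is saturated. With V_CE = 0.2 V, I_C = (V_CC − 0.2)/R_C = 11.8/0.68 = 17.4 mA.
Check: β·I_B = 50 mA > I_C = 17.4 mA, confirming saturation.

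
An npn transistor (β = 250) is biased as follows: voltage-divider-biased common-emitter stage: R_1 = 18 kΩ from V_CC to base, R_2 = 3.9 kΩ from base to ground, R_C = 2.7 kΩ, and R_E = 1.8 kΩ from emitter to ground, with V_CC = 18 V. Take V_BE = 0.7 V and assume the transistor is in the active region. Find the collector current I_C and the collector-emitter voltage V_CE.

Thevenize the base divider: V_Th = V_CC·R_2/(R_1+R_2) = 18×3.9/21.9 = 3.21 V, R_Th = R_1‖R_2 = 3.21 kΩ.
Base-emitter loop: V_Th = I_B·R_Th + V_BE + (β+1)I_B·R_E, so I_B = (3.21 − 0.7) / (3.21 + 251×1.8) = 0.00551 mA.
I_C = β·I_B = 250×0.00551 = 1.38 mA, and I_E = (β+1)I_B = 1.38 mA.
V_CE = V_CC − I_C·R_C − I_E·R_E = 18 − 1.38×2.7 − 1.38×1.8 = 11.8 V.
V_CE = 11.8 V > 0.2 V confirms active-region operation.

I_C ≈ 1.4 mA, V_CE ≈ 12 V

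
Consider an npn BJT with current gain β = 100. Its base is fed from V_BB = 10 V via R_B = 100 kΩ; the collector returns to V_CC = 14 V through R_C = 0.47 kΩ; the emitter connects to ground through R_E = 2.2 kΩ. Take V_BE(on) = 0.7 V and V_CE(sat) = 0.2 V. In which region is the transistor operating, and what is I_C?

active; I_C ≈ 2.9 mA

Assume active. Base-emitter loop: I_B = (V_BB − V_BE)/(R_B + (β+1)R_E) = (10 − 0.7)/(100 + 101×2.2) = 0.0289 mA.
I_C = β·I_B = 100×0.0289 = 2.89 mA.
V_CE = V_CC − I_C·R_C − I_E·R_E = 14 − 2.89×0.47 − 2.92×2.2 = 6.23 V > V_CE(sat), so the active-region assumption holds.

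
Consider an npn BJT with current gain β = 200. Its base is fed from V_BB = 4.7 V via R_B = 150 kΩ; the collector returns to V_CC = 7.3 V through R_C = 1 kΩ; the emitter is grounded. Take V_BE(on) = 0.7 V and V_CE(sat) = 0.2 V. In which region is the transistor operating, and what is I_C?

Assume active. Base-emitter loop: I_B = (V_BB − V_BE)/R_B = (4.7 − 0.7)/150 = 0.0267 mA.
I_C = β·I_B = 200×0.0267 = 5.33 mA.
V_CE = V_CC − I_C·R_C = 7.3 − 5.33×1 = 1.97 V > V_CE(sat), so the active-region assumption holds.

active; I_C ≈ 5.3 mA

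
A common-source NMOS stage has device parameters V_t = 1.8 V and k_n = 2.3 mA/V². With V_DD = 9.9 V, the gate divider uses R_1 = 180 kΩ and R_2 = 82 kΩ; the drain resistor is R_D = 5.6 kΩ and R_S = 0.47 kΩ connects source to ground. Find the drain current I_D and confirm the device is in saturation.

V_G = V_DD·R_2/(R_1+R_2) = 9.9×82/262 = 3.1 V.
Assume saturation: I_D = (k_n/2)(V_GS − V_t)² with V_GS = V_G − I_D·R_S = 3.1 − 0.47·I_D.
Substituting gives 0.254·I_D² − 2.4·I_D + 1.94 = 0, with roots I_D = 0.89 or 8.57 mA.
The root I_D = 8.57 mA gives V_GS = -0.93 V ≤ V_t, so take I_D = 0.89 mA.
Then V_GS = 2.68 V and V_DS = V_DD − I_D(R_D+R_S) = 9.9 − 0.89×6.07 = 4.49 V.
Saturation requires V_DS ≥ V_GS − V_t = 0.88 V; 4.49 ≥ 0.88 ✓.

I_D ≈ 0.89 mA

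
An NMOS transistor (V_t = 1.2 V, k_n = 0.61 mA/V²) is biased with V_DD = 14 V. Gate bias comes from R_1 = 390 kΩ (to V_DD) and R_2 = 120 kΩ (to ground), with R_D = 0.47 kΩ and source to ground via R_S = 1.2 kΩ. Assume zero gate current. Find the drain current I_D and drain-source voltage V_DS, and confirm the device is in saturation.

I_D ≈ 0.59 mA, V_DS ≈ 13 V

V_G = V_DD·R_2/(R_1+R_2) = 14×120/510 = 3.29 V.
Assume saturation: I_D = (k_n/2)(V_GS − V_t)² with V_GS = V_G − I_D·R_S = 3.29 − 1.2·I_D.
Substituting gives 0.439·I_D² − 2.53·I_D + 1.34 = 0, with roots I_D = 0.588 or 5.18 mA.
The root I_D = 5.18 mA gives V_GS = -2.92 V ≤ V_t, so take I_D = 0.588 mA.
Then V_GS = 2.59 V and V_DS = V_DD − I_D(R_D+R_S) = 14 − 0.588×1.67 = 13 V.
Saturation requires V_DS ≥ V_GS − V_t = 1.39 V; 13 ≥ 1.39 ✓.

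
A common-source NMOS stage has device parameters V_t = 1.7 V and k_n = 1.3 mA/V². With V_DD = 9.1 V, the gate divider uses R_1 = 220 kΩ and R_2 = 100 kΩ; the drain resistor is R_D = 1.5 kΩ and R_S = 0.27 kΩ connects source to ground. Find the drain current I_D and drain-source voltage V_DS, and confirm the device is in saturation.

I_D ≈ 0.62 mA, V_DS ≈ 8 V

V_G = V_DD·R_2/(R_1+R_2) = 9.1×100/320 = 2.84 V.
Assume saturation: I_D = (k_n/2)(V_GS − V_t)² with V_GS = V_G − I_D·R_S = 2.84 − 0.27·I_D.
Substituting gives 0.0474·I_D² − 1.4·I_D + 0.85 = 0, with roots I_D = 0.62 or 29 mA.
The root I_D = 29 mA gives V_GS = -4.97 V ≤ V_t, so take I_D = 0.62 mA.
Then V_GS = 2.68 V and V_DS = V_DD − I_D(R_D+R_S) = 9.1 − 0.62×1.77 = 8 V.
Saturation requires V_DS ≥ V_GS − V_t = 0.976 V; 8 ≥ 0.976 ✓.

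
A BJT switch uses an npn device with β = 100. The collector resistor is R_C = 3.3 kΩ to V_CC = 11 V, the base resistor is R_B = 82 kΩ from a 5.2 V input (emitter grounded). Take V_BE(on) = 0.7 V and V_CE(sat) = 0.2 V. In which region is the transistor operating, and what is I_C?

saturation; I_C ≈ 3.3 mA

Assume active: I_B = (5.2 − 0.7)/82 = 0.0549 mA, giving I_C = β·I_B = 5.49 mA.
But then V_CE = 11 − 5.49×3.3 = -7.11 V < V_CE(sat) = 0.2 V — impossible in the active region.
So the transistor is saturated. With V_CE = 0.2 V, I_C = (V_CC − 0.2)/R_C = 10.8/3.3 = 3.27 mA.
Check: β·I_B = 5.49 mA > I_C = 3.27 mA, confirming saturation.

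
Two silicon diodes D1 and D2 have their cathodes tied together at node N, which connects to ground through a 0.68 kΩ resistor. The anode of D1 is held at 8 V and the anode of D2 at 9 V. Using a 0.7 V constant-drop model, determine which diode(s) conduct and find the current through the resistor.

Assume both conduct. Then node N would need to be at both 8−0.7 = 7.3 V and 9−0.7 = 8.3 V, which is impossible.
Assume only D2 conducts: V_N = 9 − 0.7 = 8.3 V, so I_R = 8.3/0.68 = 12.2 mA.
Check D1: its anode-to-cathode voltage is 8 − 8.3 = -0.3 V < 0.7 V, so it is off. The assumption is consistent.

Only D2 conducts; I_R ≈ 12 mA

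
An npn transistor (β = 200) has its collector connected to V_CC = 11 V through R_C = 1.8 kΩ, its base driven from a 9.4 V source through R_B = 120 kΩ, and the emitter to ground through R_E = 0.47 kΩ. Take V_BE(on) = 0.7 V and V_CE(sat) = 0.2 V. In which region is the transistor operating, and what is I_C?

saturation; I_C ≈ 4.7 mA

Assume active: I_B = (9.4 − 0.7)/(120 + 201×0.47) = 0.0406 mA, I_C = β·I_B = 8.11 mA.
Then V_CE = 11 − 8.11×1.8 − 8.15×0.47 = -7.44 V < 0.2 V — the active assumption fails.
Re-solve with V_CE = 0.2 V. KCL at the emitter: V_E/R_E = (V_BB−0.7−V_E)/R_B + (V_CC−0.2−V_E)/R_C, giving V_E = 2.26 V.
I_C = (V_CC − 0.2 − V_E)/R_C = (10.8 − 2.26)/1.8 = 4.75 mA.
Check: I_B = (8.7 − 2.26)/120 = 0.0537 mA, and β·I_B = 10.7 mA > I_C, confirming saturation.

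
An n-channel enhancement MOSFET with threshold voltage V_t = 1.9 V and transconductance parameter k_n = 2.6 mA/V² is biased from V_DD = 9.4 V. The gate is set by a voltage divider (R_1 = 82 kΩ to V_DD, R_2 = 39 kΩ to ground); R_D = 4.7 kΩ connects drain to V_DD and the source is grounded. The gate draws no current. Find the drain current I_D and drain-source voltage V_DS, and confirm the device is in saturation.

V_G = V_DD·R_2/(R_1+R_2) = 9.4×39/121 = 3.03 V. With the source grounded, V_GS = V_G = 3.03 V.
Assume saturation: I_D = (k_n/2)(V_GS − V_t)² = (2.6/2)×(3.03 − 1.9)² = 1.3×1.13² = 1.66 mA.
V_DS = V_DD − I_D·R_D = 9.4 − 1.66×4.7 = 1.6 V.
Saturation requires V_DS ≥ V_GS − V_t = 1.13 V; 1.6 ≥ 1.13 ✓.

I_D ≈ 1.7 mA, V_DS ≈ 1.6 V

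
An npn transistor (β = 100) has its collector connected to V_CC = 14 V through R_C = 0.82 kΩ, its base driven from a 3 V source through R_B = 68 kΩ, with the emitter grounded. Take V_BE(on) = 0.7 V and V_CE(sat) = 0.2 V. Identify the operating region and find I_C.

active; I_C ≈ 3.4 mA

Assume active. Base-emitter loop: I_B = (V_BB − V_BE)/R_B = (3 − 0.7)/68 = 0.0338 mA.
I_C = β·I_B = 100×0.0338 = 3.38 mA.
V_CE = V_CC − I_C·R_C = 14 − 3.38×0.82 = 11.2 V > V_CE(sat), so the active-region assumption holds.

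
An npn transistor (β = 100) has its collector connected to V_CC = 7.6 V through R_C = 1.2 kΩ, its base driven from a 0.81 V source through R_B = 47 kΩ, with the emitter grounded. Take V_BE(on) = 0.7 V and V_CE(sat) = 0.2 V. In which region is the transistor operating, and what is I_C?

active; I_C ≈ 0.23 mA

Assume active. Base-emitter loop: I_B = (V_BB − V_BE)/R_B = (0.81 − 0.7)/47 = 0.00234 mA.
I_C = β·I_B = 100×0.00234 = 0.234 mA.
V_CE = V_CC − I_C·R_C = 7.6 − 0.234×1.2 = 7.32 V > V_CE(sat), so the active-region assumption holds.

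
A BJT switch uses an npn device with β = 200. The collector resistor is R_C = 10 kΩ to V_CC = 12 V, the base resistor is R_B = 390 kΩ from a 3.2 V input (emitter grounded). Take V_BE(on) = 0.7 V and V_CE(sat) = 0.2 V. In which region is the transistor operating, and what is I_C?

saturation; I_C ≈ 1.2 mA

Assume active: I_B = (3.2 − 0.7)/390 = 0.00641 mA, giving I_C = β·I_B = 1.28 mA.
But then V_CE = 12 − 1.28×10 = -0.821 V < V_CE(sat) = 0.2 V — impossible in the active region.
So the transistor is saturated. With V_CE = 0.2 V, I_C = (V_CC − 0.2)/R_C = 11.8/10 = 1.18 mA.
Check: β·I_B = 1.28 mA > I_C = 1.18 mA, confirming saturation.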